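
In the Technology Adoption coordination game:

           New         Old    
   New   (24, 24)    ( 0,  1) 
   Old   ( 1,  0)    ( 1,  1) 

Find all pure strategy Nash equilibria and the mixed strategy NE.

Pure NE: (New, New) and (Old, Old); Mixed NE: p = 0.0417, q = 0.0417

Work:
Check pure NE:
(New, New): (24, 24) - no unilateral deviation beneficial
(Old, Old): (1, 1) - no unilateral deviation beneficial
Mixed NE: P1 plays New with p = 0.0417, P2 plays New with q = 0.0417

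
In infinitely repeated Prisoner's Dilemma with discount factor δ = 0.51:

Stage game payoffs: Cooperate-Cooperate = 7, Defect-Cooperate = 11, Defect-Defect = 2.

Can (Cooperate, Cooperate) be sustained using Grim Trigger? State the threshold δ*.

δ* = 0.4444; since δ = 0.51 ≥ 0.4444, cooperation can be sustained

Work:
For Grim Trigger:
Cooperate forever: 7/(1-δ)
Defect then punished: 11 + 2·δ/(1-δ)
Need: 7/(1-δ) ≥ 11 + 2·δ/(1-δ)
Solving: δ ≥ (T-R)/(T-P) = (11-7)/(11-2) = 0.4444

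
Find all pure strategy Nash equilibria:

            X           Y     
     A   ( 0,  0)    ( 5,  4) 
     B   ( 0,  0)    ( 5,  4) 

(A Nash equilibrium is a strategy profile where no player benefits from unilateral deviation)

Nash equilibrium: (A, Y), (B, Y)

Work:
Best responses:
  P1 vs X: payoffs [0, 0] → best response A/B (payoff 0)
  P1 vs Y: payoffs [5, 5] → best response A/B (payoff 5)
  P2 vs A: payoffs [0, 4] → best response Y (payoff 4)
  P2 vs B: payoffs [0, 4] → best response Y (payoff 4)
Mutual best responses: (A,Y), (B,Y) → Nash equilibria.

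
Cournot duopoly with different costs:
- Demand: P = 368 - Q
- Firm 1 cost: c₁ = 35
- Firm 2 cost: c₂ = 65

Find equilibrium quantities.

q₁* = 121.0, q₂* = 91.0

Work:
Reaction: q₁ = (368 - 35 - q₂)/2
Reaction: q₂ = (368 - 65 - q₁)/2
Solve simultaneously:
q₁* = (368 - 2×35 + 65)/3 = 121.0
q₂* = (368 - 2×65 + 35)/3 = 91.0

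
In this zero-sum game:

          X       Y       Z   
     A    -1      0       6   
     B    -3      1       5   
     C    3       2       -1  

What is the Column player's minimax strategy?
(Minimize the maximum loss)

Column should play Y, value = 2

Work:
Column player minimizes Row's maximum payoff:
Column X: max payoff to Row = 3
Column Y: max payoff to Row = 2
Column Z: max payoff to Row = 6
Minimum is 2, achieved by column Y.
Minimax strategy: Y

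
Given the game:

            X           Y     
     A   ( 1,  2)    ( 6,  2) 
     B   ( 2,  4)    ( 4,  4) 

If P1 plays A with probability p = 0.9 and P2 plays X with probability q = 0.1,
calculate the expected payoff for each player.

E[P1] = 5.33, E[P2] = 2.2

Work:
E[P1] = p·q·π₁(A,X) + p·(1-q)·π₁(A,Y) + (1-p)·q·π₁(B,X) + (1-p)·(1-q)·π₁(B,Y)
= 0.9·0.1·1 + 0.9·0.9·6 + 0.1·0.1·2 + 0.1·0.9·4
= 5.33

E[P2] = 2.2 (similar calculation)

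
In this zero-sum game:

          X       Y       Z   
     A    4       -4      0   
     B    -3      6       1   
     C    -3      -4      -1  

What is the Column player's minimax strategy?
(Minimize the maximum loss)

Column should play Z, value = 1

Work:
Column player minimizes Row's maximum payoff:
Column X: max payoff to Row = 4
Column Y: max payoff to Row = 6
Column Z: max payoff to Row = 1
Minimum is 1, achieved by column Z.
Minimax strategy: Z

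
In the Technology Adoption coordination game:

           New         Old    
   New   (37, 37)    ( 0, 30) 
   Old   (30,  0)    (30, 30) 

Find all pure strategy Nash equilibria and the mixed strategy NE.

Pure NE: (New, New) and (Old, Old); Mixed NE: p = 0.8108, q = 0.8108

Work:
Check pure NE:
(New, New): (37, 37) - no unilateral deviation beneficial
(Old, Old): (30, 30) - no unilateral deviation beneficial
Mixed NE: P1 plays New with p = 0.8108, P2 plays New with q = 0.8108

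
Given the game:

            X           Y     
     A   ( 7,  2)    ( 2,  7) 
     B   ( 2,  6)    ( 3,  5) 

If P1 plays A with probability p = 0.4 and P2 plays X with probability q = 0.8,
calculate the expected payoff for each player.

E[P1] = 3.72, E[P2] = 4.68

Work:
E[P1] = p·q·π₁(A,X) + p·(1-q)·π₁(A,Y) + (1-p)·q·π₁(B,X) + (1-p)·(1-q)·π₁(B,Y)
= 0.4·0.8·7 + 0.4·0.2·2 + 0.6·0.8·2 + 0.6·0.2·3
= 3.72

E[P2] = 4.68 (similar calculation)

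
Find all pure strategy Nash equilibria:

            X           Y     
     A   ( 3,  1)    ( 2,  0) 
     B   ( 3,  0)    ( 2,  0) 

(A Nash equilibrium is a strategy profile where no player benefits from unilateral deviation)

Nash equilibrium: (A, X), (B, X), (B, Y)

Work:
Best responses:
  P1 vs X: payoffs [3, 3] → best response A/B (payoff 3)
  P1 vs Y: payoffs [2, 2] → best response A/B (payoff 2)
  P2 vs A: payoffs [1, 0] → best response X (payoff 1)
  P2 vs B: payoffs [0, 0] → best response X/Y (payoff 0)
Mutual best responses: (A,X), (B,X), (B,Y) → Nash equilibria.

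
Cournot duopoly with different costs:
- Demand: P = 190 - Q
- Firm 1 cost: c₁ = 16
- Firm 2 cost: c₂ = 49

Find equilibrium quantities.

q₁* = 69.0, q₂* = 36.0

Work:
Reaction: q₁ = (190 - 16 - q₂)/2
Reaction: q₂ = (190 - 49 - q₁)/2
Solve simultaneously:
q₁* = (190 - 2×16 + 49)/3 = 69.0
q₂* = (190 - 2×49 + 16)/3 = 36.0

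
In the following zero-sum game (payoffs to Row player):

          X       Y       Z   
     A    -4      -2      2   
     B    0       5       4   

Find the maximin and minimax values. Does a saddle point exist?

Maximin = 0, Minimax = 0, Saddle: True

Work:
Row minimums: [-4, 0] → maximin = 0
Column maximums: [0, 5, 4] → minimax = 0
Saddle point exists! Game value = 0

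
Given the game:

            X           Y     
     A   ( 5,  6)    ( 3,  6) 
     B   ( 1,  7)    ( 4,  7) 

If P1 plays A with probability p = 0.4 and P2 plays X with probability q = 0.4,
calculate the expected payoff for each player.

E[P1] = 3.2, E[P2] = 6.6

Work:
E[P1] = p·q·π₁(A,X) + p·(1-q)·π₁(A,Y) + (1-p)·q·π₁(B,X) + (1-p)·(1-q)·π₁(B,Y)
= 0.4·0.4·5 + 0.4·0.6·3 + 0.6·0.4·1 + 0.6·0.6·4
= 3.2

E[P2] = 6.6 (similar calculation)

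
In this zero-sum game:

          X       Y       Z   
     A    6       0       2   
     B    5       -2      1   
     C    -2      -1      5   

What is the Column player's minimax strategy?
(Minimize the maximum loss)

Column should play Y, value = 0

Work:
Column player minimizes Row's maximum payoff:
Column X: max payoff to Row = 6
Column Y: max payoff to Row = 0
Column Z: max payoff to Row = 5
Minimum is 0, achieved by column Y.
Minimax strategy: Y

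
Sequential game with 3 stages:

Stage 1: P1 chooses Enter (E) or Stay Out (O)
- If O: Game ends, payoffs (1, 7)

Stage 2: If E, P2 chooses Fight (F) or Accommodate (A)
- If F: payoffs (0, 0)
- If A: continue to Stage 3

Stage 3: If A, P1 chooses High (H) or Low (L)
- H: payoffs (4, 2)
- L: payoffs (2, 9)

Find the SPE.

SPE: (E, A, H); Outcome (4, 2)

Work:
Stage 3: P1 chooses H (4 vs 2)
Stage 2: P2: F->0, A->2 (anticipating H). Choose A
Stage 1: P1: O->1, E->4 (anticipating A, H). Choose E
SPE path: E -> A -> H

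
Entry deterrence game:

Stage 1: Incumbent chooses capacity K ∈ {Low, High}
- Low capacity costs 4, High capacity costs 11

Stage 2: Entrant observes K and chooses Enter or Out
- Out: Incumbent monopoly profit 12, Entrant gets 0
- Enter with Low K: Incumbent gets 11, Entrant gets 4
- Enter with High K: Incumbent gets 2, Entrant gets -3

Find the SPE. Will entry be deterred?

SPE: (Low, Enter|Low, Out|High); Entry not deterred. Incumbent net profit = 7, Entrant gets 4

Work:
After Low K: Entrant enters (4 > 0)
After High K: Entrant stays out (-3 < 0)
Incumbent: Low → 11−4=7, High → 12−11=1
Incumbent chooses Low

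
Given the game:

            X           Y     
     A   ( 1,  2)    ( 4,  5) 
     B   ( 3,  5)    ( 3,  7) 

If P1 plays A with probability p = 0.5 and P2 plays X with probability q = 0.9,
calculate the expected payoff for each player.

E[P1] = 2.15, E[P2] = 3.75

Work:
E[P1] = p·q·π₁(A,X) + p·(1-q)·π₁(A,Y) + (1-p)·q·π₁(B,X) + (1-p)·(1-q)·π₁(B,Y)
= 0.5·0.9·1 + 0.5·0.1·4 + 0.5·0.9·3 + 0.5·0.1·3
= 2.15

E[P2] = 3.75 (similar calculation)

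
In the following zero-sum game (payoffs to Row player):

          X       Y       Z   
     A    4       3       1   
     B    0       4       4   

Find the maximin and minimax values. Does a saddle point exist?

Maximin = 1, Minimax = 4, Saddle: False

Work:
Row minimums: [1, 0] → maximin = 1
Column maximums: [4, 4, 4] → minimax = 4
No saddle point (maximin ≠ minimax). Mixed strategy needed.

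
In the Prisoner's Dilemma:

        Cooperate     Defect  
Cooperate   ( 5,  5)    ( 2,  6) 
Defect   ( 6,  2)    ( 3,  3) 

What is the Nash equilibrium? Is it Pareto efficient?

(Defect, Defect) is NE; not Pareto efficient

Work:
Defect dominates Cooperate for both players:
If P2 cooperates: Defect (6) > Cooperate (5)
If P2 defects: Defect (3) > Cooperate (2)
NE: (Defect, Defect) with payoff (3, 3)
But (Cooperate, Cooperate) = (5, 5) Pareto dominates (3, 3)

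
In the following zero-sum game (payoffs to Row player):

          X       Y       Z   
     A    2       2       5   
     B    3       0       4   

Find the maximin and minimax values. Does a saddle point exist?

Maximin = 2, Minimax = 2, Saddle: True

Work:
Row minimums: [2, 0] → maximin = 2
Column maximums: [3, 2, 5] → minimax = 2
Saddle point exists! Game value = 2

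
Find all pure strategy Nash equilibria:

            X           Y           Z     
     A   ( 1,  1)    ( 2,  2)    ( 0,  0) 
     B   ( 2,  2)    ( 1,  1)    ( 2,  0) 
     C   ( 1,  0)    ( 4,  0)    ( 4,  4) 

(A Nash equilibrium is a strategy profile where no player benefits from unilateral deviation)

Nash equilibrium: (B, X), (C, Z)

Work:
Best responses:
  P1 vs X: payoffs [1, 2, 1] → best response B (payoff 2)
  P1 vs Y: payoffs [2, 1, 4] → best response C (payoff 4)
  P1 vs Z: payoffs [0, 2, 4] → best response C (payoff 4)
  P2 vs A: payoffs [1, 2, 0] → best response Y (payoff 2)
  P2 vs B: payoffs [2, 1, 0] → best response X (payoff 2)
  P2 vs C: payoffs [0, 0, 4] → best response Z (payoff 4)
Mutual best responses: (B,X), (C,Z) → Nash equilibria.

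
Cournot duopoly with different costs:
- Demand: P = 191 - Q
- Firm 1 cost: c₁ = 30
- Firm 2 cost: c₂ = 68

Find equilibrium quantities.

q₁* = 66.33, q₂* = 28.33

Work:
Reaction: q₁ = (191 - 30 - q₂)/2
Reaction: q₂ = (191 - 68 - q₁)/2
Solve simultaneously:
q₁* = (191 - 2×30 + 68)/3 = 66.33
q₂* = (191 - 2×68 + 30)/3 = 28.33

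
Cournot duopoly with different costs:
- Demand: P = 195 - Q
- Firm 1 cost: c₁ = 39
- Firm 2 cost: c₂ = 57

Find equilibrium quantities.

q₁* = 58.0, q₂* = 40.0

Work:
Reaction: q₁ = (195 - 39 - q₂)/2
Reaction: q₂ = (195 - 57 - q₁)/2
Solve simultaneously:
q₁* = (195 - 2×39 + 57)/3 = 58.0
q₂* = (195 - 2×57 + 39)/3 = 40.0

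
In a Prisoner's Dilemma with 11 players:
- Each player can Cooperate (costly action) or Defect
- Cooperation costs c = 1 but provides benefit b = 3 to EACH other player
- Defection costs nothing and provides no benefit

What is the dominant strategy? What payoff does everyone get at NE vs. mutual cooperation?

Dominant: Defect; NE payoff = 0; Coop payoff = 29

Work:
Defect dominates (saves cost c = 1, benefit to others is external)
NE: All defect → everyone gets 0
If all cooperate: each receives (10)×3 - 1 = 29
Social dilemma: 29 > 0 but NE gives 0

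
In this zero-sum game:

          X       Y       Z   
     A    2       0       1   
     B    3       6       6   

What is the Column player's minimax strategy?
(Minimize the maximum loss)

Column should play X, value = 3

Work:
Column player minimizes Row's maximum payoff:
Column X: max payoff to Row = 3
Column Y: max payoff to Row = 6
Column Z: max payoff to Row = 6
Minimum is 3, achieved by column X.
Minimax strategy: X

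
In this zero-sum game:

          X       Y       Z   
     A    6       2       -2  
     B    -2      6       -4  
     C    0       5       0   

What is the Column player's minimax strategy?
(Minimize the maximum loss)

Column should play Z, value = 0

Work:
Column player minimizes Row's maximum payoff:
Column X: max payoff to Row = 6
Column Y: max payoff to Row = 6
Column Z: max payoff to Row = 0
Minimum is 0, achieved by column Z.
Minimax strategy: Z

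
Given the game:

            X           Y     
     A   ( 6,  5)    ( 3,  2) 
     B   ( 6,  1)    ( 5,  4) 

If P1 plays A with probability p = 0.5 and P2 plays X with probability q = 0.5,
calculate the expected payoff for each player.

E[P1] = 5.0, E[P2] = 3.0

Work:
E[P1] = p·q·π₁(A,X) + p·(1-q)·π₁(A,Y) + (1-p)·q·π₁(B,X) + (1-p)·(1-q)·π₁(B,Y)
= 0.5·0.5·6 + 0.5·0.5·3 + 0.5·0.5·6 + 0.5·0.5·5
= 5.0

E[P2] = 3.0 (similar calculation)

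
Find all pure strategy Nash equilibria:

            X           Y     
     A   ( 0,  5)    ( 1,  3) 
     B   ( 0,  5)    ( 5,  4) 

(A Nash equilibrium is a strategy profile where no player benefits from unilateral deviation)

Nash equilibrium: (A, X), (B, X)

Work:
Best responses:
  P1 vs X: payoffs [0, 0] → best response A/B (payoff 0)
  P1 vs Y: payoffs [1, 5] → best response B (payoff 5)
  P2 vs A: payoffs [5, 3] → best response X (payoff 5)
  P2 vs B: payoffs [5, 4] → best response X (payoff 5)
Mutual best responses: (A,X), (B,X) → Nash equilibria.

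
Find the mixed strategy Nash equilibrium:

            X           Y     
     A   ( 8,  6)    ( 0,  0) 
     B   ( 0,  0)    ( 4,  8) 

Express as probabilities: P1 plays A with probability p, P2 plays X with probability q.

p = 0.5714, q = 0.3333

Work:
Find probabilities that make opponent indifferent:
P2 chooses q to make P1 indifferent between A and B
P1 chooses p to make P2 indifferent between X and Y
Mixed NE: P1 plays (A: 0.5714, B: 0.4286), P2 plays (X: 0.3333, Y: 0.6667)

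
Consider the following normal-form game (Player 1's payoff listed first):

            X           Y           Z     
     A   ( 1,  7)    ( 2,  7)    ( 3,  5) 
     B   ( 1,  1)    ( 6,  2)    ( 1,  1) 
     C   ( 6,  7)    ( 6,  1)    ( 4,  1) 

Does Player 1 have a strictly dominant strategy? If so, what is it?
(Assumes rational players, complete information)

No strictly dominant strategy exists for Player 1

Work:
A strategy strictly dominates another if it gives a strictly higher payoff against every opponent action. Compare each pair of P1's strategies column-by-column:
  A vs B: [1 vs 1, 2 vs 6, 3 vs 1] → A does not strictly dominate B (column X: 1 ≤ 1)
  A vs C: [1 vs 6, 2 vs 6, 3 vs 4] → A does not strictly dominate C (column X: 1 ≤ 6)
  B vs A: [1 vs 1, 6 vs 2, 1 vs 3] → B does not strictly dominate A (column X: 1 ≤ 1)
  B vs C: [1 vs 6, 6 vs 6, 1 vs 4] → B does not strictly dominate C (column X: 1 ≤ 6)
  C vs A: [6 vs 1, 6 vs 2, 4 vs 3] → C strictly dominates A
  C vs B: [6 vs 1, 6 vs 6, 4 vs 1] → C does not strictly dominate B (column Y: 6 ≤ 6)
No single strategy strictly dominates all others → no strictly dominant strategy.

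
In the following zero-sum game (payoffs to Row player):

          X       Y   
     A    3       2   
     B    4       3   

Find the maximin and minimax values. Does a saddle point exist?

Maximin = 3, Minimax = 3, Saddle: True

Work:
Row minimums: [2, 3] → maximin = 3
Column maximums: [4, 3] → minimax = 3
Saddle point exists! Game value = 3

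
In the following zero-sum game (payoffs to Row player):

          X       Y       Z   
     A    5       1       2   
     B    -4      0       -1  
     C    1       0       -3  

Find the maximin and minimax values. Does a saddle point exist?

Maximin = 1, Minimax = 1, Saddle: True

Work:
Row minimums: [1, -4, -3] → maximin = 1
Column maximums: [5, 1, 2] → minimax = 1
Saddle point exists! Game value = 1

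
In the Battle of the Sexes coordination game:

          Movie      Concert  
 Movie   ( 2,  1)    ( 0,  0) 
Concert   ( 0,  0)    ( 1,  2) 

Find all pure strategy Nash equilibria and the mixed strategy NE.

Pure NE: (Movie, Movie) and (Concert, Concert); Mixed NE: p = 0.6667, q = 0.3333

Work:
Check pure NE:
(Movie, Movie): (2, 1) - no unilateral deviation beneficial
(Concert, Concert): (1, 2) - no unilateral deviation beneficial
Mixed NE: P1 plays Movie with p = 0.6667, P2 plays Movie with q = 0.3333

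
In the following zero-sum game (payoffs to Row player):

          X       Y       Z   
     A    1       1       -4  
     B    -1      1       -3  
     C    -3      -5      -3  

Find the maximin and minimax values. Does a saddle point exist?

Maximin = -3, Minimax = -3, Saddle: True

Work:
Row minimums: [-4, -3, -5] → maximin = -3
Column maximums: [1, 1, -3] → minimax = -3
Saddle point exists! Game value = -3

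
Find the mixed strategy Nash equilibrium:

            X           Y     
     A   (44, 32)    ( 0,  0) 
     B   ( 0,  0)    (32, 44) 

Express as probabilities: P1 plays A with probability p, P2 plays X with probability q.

p = 0.5789, q = 0.4211

Work:
Find probabilities that make opponent indifferent:
P2 chooses q to make P1 indifferent between A and B
P1 chooses p to make P2 indifferent between X and Y
Mixed NE: P1 plays (A: 0.5789, B: 0.4211), P2 plays (X: 0.4211, Y: 0.5789)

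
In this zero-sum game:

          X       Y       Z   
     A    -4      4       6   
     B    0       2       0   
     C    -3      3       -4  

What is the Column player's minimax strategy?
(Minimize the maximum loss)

Column should play X, value = 0

Work:
Column player minimizes Row's maximum payoff:
Column X: max payoff to Row = 0
Column Y: max payoff to Row = 4
Column Z: max payoff to Row = 6
Minimum is 0, achieved by column X.
Minimax strategy: X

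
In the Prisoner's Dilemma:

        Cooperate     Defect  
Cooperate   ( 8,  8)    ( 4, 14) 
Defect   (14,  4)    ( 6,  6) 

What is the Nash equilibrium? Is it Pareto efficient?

(Defect, Defect) is NE; not Pareto efficient

Work:
Defect dominates Cooperate for both players:
If P2 cooperates: Defect (14) > Cooperate (8)
If P2 defects: Defect (6) > Cooperate (4)
NE: (Defect, Defect) with payoff (6, 6)
But (Cooperate, Cooperate) = (8, 8) Pareto dominates (6, 6)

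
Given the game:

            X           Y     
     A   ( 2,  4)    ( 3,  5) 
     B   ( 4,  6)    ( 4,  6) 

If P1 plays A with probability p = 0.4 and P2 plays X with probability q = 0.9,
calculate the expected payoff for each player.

E[P1] = 3.24, E[P2] = 5.24

Work:
E[P1] = p·q·π₁(A,X) + p·(1-q)·π₁(A,Y) + (1-p)·q·π₁(B,X) + (1-p)·(1-q)·π₁(B,Y)
= 0.4·0.9·2 + 0.4·0.1·3 + 0.6·0.9·4 + 0.6·0.1·4
= 3.24

E[P2] = 5.24 (similar calculation)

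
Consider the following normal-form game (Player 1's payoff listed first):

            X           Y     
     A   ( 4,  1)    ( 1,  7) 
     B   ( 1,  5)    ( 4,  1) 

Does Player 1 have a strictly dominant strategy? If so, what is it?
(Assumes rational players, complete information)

No strictly dominant strategy exists for Player 1

Work:
A strategy strictly dominates another if it gives a strictly higher payoff against every opponent action. Compare each pair of P1's strategies column-by-column:
  A vs B: [4 vs 1, 1 vs 4] → A does not strictly dominate B (column Y: 1 ≤ 4)
  B vs A: [1 vs 4, 4 vs 1] → B does not strictly dominate A (column X: 1 ≤ 4)
No single strategy strictly dominates all others → no strictly dominant strategy.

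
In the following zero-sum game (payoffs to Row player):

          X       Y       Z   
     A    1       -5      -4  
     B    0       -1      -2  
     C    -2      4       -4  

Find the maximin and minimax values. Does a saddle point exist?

Maximin = -2, Minimax = -2, Saddle: True

Work:
Row minimums: [-5, -2, -4] → maximin = -2
Column maximums: [1, 4, -2] → minimax = -2
Saddle point exists! Game value = -2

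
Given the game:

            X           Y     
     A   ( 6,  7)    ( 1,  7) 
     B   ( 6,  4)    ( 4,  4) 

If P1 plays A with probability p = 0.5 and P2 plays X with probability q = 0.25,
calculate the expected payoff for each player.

E[P1] = 3.375, E[P2] = 5.5

Work:
E[P1] = p·q·π₁(A,X) + p·(1-q)·π₁(A,Y) + (1-p)·q·π₁(B,X) + (1-p)·(1-q)·π₁(B,Y)
= 0.5·0.25·6 + 0.5·0.75·1 + 0.5·0.25·6 + 0.5·0.75·4
= 3.375

E[P2] = 5.5 (similar calculation)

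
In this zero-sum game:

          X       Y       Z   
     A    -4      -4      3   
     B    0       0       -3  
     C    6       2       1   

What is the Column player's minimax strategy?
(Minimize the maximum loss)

Column should play Y, value = 2

Work:
Column player minimizes Row's maximum payoff:
Column X: max payoff to Row = 6
Column Y: max payoff to Row = 2
Column Z: max payoff to Row = 3
Minimum is 2, achieved by column Y.
Minimax strategy: Y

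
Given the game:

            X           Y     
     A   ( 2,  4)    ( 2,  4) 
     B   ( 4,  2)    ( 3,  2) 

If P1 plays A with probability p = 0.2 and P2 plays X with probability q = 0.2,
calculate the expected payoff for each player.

E[P1] = 2.96, E[P2] = 2.4

Work:
E[P1] = p·q·π₁(A,X) + p·(1-q)·π₁(A,Y) + (1-p)·q·π₁(B,X) + (1-p)·(1-q)·π₁(B,Y)
= 0.2·0.2·2 + 0.2·0.8·2 + 0.8·0.2·4 + 0.8·0.8·3
= 2.96

E[P2] = 2.4 (similar calculation)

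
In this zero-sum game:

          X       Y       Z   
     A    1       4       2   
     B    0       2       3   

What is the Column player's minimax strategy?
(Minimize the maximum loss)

Column should play X, value = 1

Work:
Column player minimizes Row's maximum payoff:
Column X: max payoff to Row = 1
Column Y: max payoff to Row = 4
Column Z: max payoff to Row = 3
Minimum is 1, achieved by column X.
Minimax strategy: X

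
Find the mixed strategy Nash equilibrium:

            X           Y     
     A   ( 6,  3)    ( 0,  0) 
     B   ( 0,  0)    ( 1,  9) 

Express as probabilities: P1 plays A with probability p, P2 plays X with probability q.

p = 0.75, q = 0.1429

Work:
Find probabilities that make opponent indifferent:
P2 chooses q to make P1 indifferent between A and B
P1 chooses p to make P2 indifferent between X and Y
Mixed NE: P1 plays (A: 0.75, B: 0.25), P2 plays (X: 0.1429, Y: 0.8571)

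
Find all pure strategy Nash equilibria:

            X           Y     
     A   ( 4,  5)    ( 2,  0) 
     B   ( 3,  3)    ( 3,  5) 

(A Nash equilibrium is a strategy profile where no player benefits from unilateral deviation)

Nash equilibrium: (A, X), (B, Y)

Work:
Best responses:
  P1 vs X: payoffs [4, 3] → best response A (payoff 4)
  P1 vs Y: payoffs [2, 3] → best response B (payoff 3)
  P2 vs A: payoffs [5, 0] → best response X (payoff 5)
  P2 vs B: payoffs [3, 5] → best response Y (payoff 5)
Mutual best responses: (A,X), (B,Y) → Nash equilibria.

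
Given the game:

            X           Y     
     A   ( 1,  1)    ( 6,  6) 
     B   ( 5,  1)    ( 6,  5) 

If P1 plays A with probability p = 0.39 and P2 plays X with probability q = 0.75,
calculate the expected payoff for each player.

E[P1] = 4.08, E[P2] = 2.0975

Work:
E[P1] = p·q·π₁(A,X) + p·(1-q)·π₁(A,Y) + (1-p)·q·π₁(B,X) + (1-p)·(1-q)·π₁(B,Y)
= 0.39·0.75·1 + 0.39·0.25·6 + 0.61·0.75·5 + 0.61·0.25·6
= 4.08

E[P2] = 2.0975 (similar calculation)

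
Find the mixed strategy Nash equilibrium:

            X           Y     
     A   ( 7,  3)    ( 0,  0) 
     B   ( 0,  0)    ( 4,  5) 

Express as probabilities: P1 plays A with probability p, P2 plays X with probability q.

p = 0.625, q = 0.3636

Work:
Find probabilities that make opponent indifferent:
P2 chooses q to make P1 indifferent between A and B
P1 chooses p to make P2 indifferent between X and Y
Mixed NE: P1 plays (A: 0.625, B: 0.375), P2 plays (X: 0.3636, Y: 0.6364)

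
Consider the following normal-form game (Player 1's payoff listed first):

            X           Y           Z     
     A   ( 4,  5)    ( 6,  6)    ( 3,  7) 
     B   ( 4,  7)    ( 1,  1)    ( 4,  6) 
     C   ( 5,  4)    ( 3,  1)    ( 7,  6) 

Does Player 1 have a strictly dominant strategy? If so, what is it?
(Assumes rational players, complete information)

No strictly dominant strategy exists for Player 1

Work:
A strategy strictly dominates another if it gives a strictly higher payoff against every opponent action. Compare each pair of P1's strategies column-by-column:
  A vs B: [4 vs 4, 6 vs 1, 3 vs 4] → A does not strictly dominate B (column X: 4 ≤ 4)
  A vs C: [4 vs 5, 6 vs 3, 3 vs 7] → A does not strictly dominate C (column X: 4 ≤ 5)
  B vs A: [4 vs 4, 1 vs 6, 4 vs 3] → B does not strictly dominate A (column X: 4 ≤ 4)
  B vs C: [4 vs 5, 1 vs 3, 4 vs 7] → B does not strictly dominate C (column X: 4 ≤ 5)
  C vs A: [5 vs 4, 3 vs 6, 7 vs 3] → C does not strictly dominate A (column Y: 3 ≤ 6)
  C vs B: [5 vs 4, 3 vs 1, 7 vs 4] → C strictly dominates B
No single strategy strictly dominates all others → no strictly dominant strategy.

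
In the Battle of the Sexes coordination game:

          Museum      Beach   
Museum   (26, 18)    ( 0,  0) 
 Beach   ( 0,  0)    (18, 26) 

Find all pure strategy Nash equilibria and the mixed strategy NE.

Pure NE: (Museum, Museum) and (Beach, Beach); Mixed NE: p = 0.5909, q = 0.4091

Work:
Check pure NE:
(Museum, Museum): (26, 18) - no unilateral deviation beneficial
(Beach, Beach): (18, 26) - no unilateral deviation beneficial
Mixed NE: P1 plays Museum with p = 0.5909, P2 plays Museum with q = 0.4091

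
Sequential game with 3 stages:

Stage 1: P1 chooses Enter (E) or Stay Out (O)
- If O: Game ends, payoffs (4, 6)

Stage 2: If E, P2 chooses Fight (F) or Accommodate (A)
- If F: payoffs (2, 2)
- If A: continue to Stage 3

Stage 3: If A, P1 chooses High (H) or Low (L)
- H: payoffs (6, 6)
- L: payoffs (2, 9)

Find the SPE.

SPE: (E, A, H); Outcome (6, 6)

Work:
Stage 3: P1 chooses H (6 vs 2)
Stage 2: P2: F->2, A->6 (anticipating H). Choose A
Stage 1: P1: O->4, E->6 (anticipating A, H). Choose E
SPE path: E -> A -> H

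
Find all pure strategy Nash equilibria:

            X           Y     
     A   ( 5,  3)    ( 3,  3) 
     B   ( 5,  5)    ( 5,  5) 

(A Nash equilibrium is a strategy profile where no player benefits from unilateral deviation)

Nash equilibrium: (A, X), (B, X), (B, Y)

Work:
Best responses:
  P1 vs X: payoffs [5, 5] → best response A/B (payoff 5)
  P1 vs Y: payoffs [3, 5] → best response B (payoff 5)
  P2 vs A: payoffs [3, 3] → best response X/Y (payoff 3)
  P2 vs B: payoffs [5, 5] → best response X/Y (payoff 5)
Mutual best responses: (A,X), (B,X), (B,Y) → Nash equilibria.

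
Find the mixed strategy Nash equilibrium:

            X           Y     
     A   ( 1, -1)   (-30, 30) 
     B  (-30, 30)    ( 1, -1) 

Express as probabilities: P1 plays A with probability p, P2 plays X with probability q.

p = 0.5, q = 0.5

Work:
Find probabilities that make opponent indifferent:
P2 chooses q to make P1 indifferent between A and B
P1 chooses p to make P2 indifferent between X and Y
Mixed NE: P1 plays (A: 0.5, B: 0.5), P2 plays (X: 0.5, Y: 0.5)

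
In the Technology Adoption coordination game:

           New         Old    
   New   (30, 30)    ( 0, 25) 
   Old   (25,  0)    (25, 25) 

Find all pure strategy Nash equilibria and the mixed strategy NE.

Pure NE: (New, New) and (Old, Old); Mixed NE: p = 0.8333, q = 0.8333

Work:
Check pure NE:
(New, New): (30, 30) - no unilateral deviation beneficial
(Old, Old): (25, 25) - no unilateral deviation beneficial
Mixed NE: P1 plays New with p = 0.8333, P2 plays New with q = 0.8333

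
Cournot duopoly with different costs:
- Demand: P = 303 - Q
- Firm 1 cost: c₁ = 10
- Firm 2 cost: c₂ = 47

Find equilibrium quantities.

q₁* = 110.0, q₂* = 73.0

Work:
Reaction: q₁ = (303 - 10 - q₂)/2
Reaction: q₂ = (303 - 47 - q₁)/2
Solve simultaneously:
q₁* = (303 - 2×10 + 47)/3 = 110.0
q₂* = (303 - 2×47 + 10)/3 = 73.0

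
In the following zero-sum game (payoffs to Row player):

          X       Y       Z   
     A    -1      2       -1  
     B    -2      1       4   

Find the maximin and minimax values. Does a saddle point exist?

Maximin = -1, Minimax = -1, Saddle: True

Work:
Row minimums: [-1, -2] → maximin = -1
Column maximums: [-1, 2, 4] → minimax = -1
Saddle point exists! Game value = -1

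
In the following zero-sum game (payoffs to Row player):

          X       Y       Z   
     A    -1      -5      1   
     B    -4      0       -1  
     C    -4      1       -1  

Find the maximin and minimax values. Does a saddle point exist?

Maximin = -4, Minimax = -1, Saddle: False

Work:
Row minimums: [-5, -4, -4] → maximin = -4
Column maximums: [-1, 1, 1] → minimax = -1
No saddle point (maximin ≠ minimax). Mixed strategy needed.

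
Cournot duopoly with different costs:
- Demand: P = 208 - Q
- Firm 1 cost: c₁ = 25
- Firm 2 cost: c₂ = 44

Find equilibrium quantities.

q₁* = 67.33, q₂* = 48.33

Work:
Reaction: q₁ = (208 - 25 - q₂)/2
Reaction: q₂ = (208 - 44 - q₁)/2
Solve simultaneously:
q₁* = (208 - 2×25 + 44)/3 = 67.33
q₂* = (208 - 2×44 + 25)/3 = 48.33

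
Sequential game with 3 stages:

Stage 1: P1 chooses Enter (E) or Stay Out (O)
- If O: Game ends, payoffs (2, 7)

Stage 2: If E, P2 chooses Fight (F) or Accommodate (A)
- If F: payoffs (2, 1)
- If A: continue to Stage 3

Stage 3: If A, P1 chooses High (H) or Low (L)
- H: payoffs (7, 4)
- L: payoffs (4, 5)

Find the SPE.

SPE: (E, A, H); Outcome (7, 4)

Work:
Stage 3: P1 chooses H (7 vs 4)
Stage 2: P2: F->1, A->4 (anticipating H). Choose A
Stage 1: P1: O->2, E->7 (anticipating A, H). Choose E
SPE path: E -> A -> H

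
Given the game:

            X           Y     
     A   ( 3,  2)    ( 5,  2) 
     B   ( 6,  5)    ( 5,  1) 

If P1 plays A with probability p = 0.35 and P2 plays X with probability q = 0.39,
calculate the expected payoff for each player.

E[P1] = 4.9805, E[P2] = 2.364

Work:
E[P1] = p·q·π₁(A,X) + p·(1-q)·π₁(A,Y) + (1-p)·q·π₁(B,X) + (1-p)·(1-q)·π₁(B,Y)
= 0.35·0.39·3 + 0.35·0.61·5 + 0.65·0.39·6 + 0.65·0.61·5
= 4.9805

E[P2] = 2.364 (similar calculation)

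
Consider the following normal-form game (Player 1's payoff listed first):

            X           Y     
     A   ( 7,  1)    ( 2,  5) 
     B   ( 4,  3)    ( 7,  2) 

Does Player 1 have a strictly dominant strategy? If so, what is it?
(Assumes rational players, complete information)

No strictly dominant strategy exists for Player 1

Work:
A strategy strictly dominates another if it gives a strictly higher payoff against every opponent action. Compare each pair of P1's strategies column-by-column:
  A vs B: [7 vs 4, 2 vs 7] → A does not strictly dominate B (column Y: 2 ≤ 7)
  B vs A: [4 vs 7, 7 vs 2] → B does not strictly dominate A (column X: 4 ≤ 7)
No single strategy strictly dominates all others → no strictly dominant strategy.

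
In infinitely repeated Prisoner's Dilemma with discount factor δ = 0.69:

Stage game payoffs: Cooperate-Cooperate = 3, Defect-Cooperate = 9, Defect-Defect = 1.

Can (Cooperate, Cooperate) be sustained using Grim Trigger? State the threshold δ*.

δ* = 0.75; since δ = 0.69 < 0.75, cooperation cannot be sustained

Work:
For Grim Trigger:
Cooperate forever: 3/(1-δ)
Defect then punished: 9 + 1·δ/(1-δ)
Need: 3/(1-δ) ≥ 9 + 1·δ/(1-δ)
Solving: δ ≥ (T-R)/(T-P) = (9-3)/(9-1) = 0.75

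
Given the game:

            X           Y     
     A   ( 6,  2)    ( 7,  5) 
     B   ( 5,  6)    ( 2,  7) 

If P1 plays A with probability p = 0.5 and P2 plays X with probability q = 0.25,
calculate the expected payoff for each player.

E[P1] = 4.75, E[P2] = 5.5

Work:
E[P1] = p·q·π₁(A,X) + p·(1-q)·π₁(A,Y) + (1-p)·q·π₁(B,X) + (1-p)·(1-q)·π₁(B,Y)
= 0.5·0.25·6 + 0.5·0.75·7 + 0.5·0.25·5 + 0.5·0.75·2
= 4.75

E[P2] = 5.5 (similar calculation)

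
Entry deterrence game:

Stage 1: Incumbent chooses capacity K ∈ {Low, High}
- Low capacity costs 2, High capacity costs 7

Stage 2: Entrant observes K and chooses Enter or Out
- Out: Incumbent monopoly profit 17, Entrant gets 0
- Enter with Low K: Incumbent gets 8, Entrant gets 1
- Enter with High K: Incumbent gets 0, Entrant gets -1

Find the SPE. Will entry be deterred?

SPE: (High, Enter|Low, Out|High); Entry deterred. Incumbent net profit = 10

Work:
After Low K: Entrant enters (1 > 0)
After High K: Entrant stays out (-1 < 0)
Incumbent: Low → 8−2=6, High → 17−7=10
Incumbent chooses High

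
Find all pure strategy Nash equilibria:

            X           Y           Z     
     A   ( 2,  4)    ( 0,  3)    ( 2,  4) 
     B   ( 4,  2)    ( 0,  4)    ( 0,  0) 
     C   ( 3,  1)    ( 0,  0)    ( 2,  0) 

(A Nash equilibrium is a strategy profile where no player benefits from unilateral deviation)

Nash equilibrium: (A, Z), (B, Y)

Work:
Best responses:
  P1 vs X: payoffs [2, 4, 3] → best response B (payoff 4)
  P1 vs Y: payoffs [0, 0, 0] → best response A/B/C (payoff 0)
  P1 vs Z: payoffs [2, 0, 2] → best response A/C (payoff 2)
  P2 vs A: payoffs [4, 3, 4] → best response X/Z (payoff 4)
  P2 vs B: payoffs [2, 4, 0] → best response Y (payoff 4)
  P2 vs C: payoffs [1, 0, 0] → best response X (payoff 1)
Mutual best responses: (A,Z), (B,Y) → Nash equilibria.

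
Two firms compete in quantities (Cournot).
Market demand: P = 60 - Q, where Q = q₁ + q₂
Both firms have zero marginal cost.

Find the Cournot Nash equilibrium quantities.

q₁* = q₂* = 20.0; P* = 20.0

Work:
Profit: π_i = P·q_i = (a - q_i - q_j)·q_i
FOC: ∂π_i/∂q_i = a - 2q_i - q_j = 0
Reaction function: q_i = (60 - q_j)/2
Symmetry: q* = 60/3 = 20.0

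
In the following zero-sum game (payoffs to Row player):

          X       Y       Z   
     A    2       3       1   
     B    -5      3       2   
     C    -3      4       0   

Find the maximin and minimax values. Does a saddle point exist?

Maximin = 1, Minimax = 2, Saddle: False

Work:
Row minimums: [1, -5, -3] → maximin = 1
Column maximums: [2, 4, 2] → minimax = 2
No saddle point (maximin ≠ minimax). Mixed strategy needed.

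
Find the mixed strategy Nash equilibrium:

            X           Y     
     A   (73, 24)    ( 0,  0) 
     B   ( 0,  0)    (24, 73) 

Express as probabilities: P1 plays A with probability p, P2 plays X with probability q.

p = 0.7526, q = 0.2474

Work:
Find probabilities that make opponent indifferent:
P2 chooses q to make P1 indifferent between A and B
P1 chooses p to make P2 indifferent between X and Y
Mixed NE: P1 plays (A: 0.7526, B: 0.2474), P2 plays (X: 0.2474, Y: 0.7526)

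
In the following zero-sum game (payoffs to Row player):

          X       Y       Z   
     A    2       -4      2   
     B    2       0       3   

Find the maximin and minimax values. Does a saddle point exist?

Maximin = 0, Minimax = 0, Saddle: True

Work:
Row minimums: [-4, 0] → maximin = 0
Column maximums: [2, 0, 3] → minimax = 0
Saddle point exists! Game value = 0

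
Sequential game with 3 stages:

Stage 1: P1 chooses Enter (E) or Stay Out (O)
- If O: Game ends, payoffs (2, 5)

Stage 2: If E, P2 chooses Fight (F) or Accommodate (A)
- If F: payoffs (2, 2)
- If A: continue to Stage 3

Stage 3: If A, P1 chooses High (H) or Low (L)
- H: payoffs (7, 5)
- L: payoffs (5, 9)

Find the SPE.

SPE: (E, A, H); Outcome (7, 5)

Work:
Stage 3: P1 chooses H (7 vs 5)
Stage 2: P2: F->2, A->5 (anticipating H). Choose A
Stage 1: P1: O->2, E->7 (anticipating A, H). Choose E
SPE path: E -> A -> H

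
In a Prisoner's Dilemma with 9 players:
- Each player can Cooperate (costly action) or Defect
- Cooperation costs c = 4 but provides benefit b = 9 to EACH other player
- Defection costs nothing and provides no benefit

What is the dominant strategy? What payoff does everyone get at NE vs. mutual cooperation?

Dominant: Defect; NE payoff = 0; Coop payoff = 68

Work:
Defect dominates (saves cost c = 4, benefit to others is external)
NE: All defect → everyone gets 0
If all cooperate: each receives (8)×9 - 4 = 68
Social dilemma: 68 > 0 but NE gives 0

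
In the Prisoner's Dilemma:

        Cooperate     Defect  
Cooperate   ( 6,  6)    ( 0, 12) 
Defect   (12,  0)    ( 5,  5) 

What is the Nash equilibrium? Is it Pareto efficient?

(Defect, Defect) is NE; not Pareto efficient

Work:
Defect dominates Cooperate for both players:
If P2 cooperates: Defect (12) > Cooperate (6)
If P2 defects: Defect (5) > Cooperate (0)
NE: (Defect, Defect) with payoff (5, 5)
But (Cooperate, Cooperate) = (6, 6) Pareto dominates (5, 5)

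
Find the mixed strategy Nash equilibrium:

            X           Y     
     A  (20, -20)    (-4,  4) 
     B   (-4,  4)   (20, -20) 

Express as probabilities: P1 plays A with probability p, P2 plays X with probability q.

p = 0.5, q = 0.5

Work:
Find probabilities that make opponent indifferent:
P2 chooses q to make P1 indifferent between A and B
P1 chooses p to make P2 indifferent between X and Y
Mixed NE: P1 plays (A: 0.5, B: 0.5), P2 plays (X: 0.5, Y: 0.5)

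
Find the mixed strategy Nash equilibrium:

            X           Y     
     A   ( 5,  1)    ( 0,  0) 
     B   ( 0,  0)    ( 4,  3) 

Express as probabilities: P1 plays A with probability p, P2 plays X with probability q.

p = 0.75, q = 0.4444

Work:
Find probabilities that make opponent indifferent:
P2 chooses q to make P1 indifferent between A and B
P1 chooses p to make P2 indifferent between X and Y
Mixed NE: P1 plays (A: 0.75, B: 0.25), P2 plays (X: 0.4444, Y: 0.5556)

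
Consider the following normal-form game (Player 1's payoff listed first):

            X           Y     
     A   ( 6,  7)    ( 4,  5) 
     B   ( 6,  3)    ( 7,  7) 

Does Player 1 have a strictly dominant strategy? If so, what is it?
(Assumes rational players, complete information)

No strictly dominant strategy exists for Player 1

Work:
A strategy strictly dominates another if it gives a strictly higher payoff against every opponent action. Compare each pair of P1's strategies column-by-column:
  A vs B: [6 vs 6, 4 vs 7] → A does not strictly dominate B (column X: 6 ≤ 6)
  B vs A: [6 vs 6, 7 vs 4] → B does not strictly dominate A (column X: 6 ≤ 6)
No single strategy strictly dominates all others → no strictly dominant strategy.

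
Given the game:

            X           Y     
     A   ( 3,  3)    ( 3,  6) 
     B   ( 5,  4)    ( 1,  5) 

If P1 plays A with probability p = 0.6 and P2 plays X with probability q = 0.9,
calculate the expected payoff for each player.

E[P1] = 3.64, E[P2] = 3.62

Work:
E[P1] = p·q·π₁(A,X) + p·(1-q)·π₁(A,Y) + (1-p)·q·π₁(B,X) + (1-p)·(1-q)·π₁(B,Y)
= 0.6·0.9·3 + 0.6·0.1·3 + 0.4·0.9·5 + 0.4·0.1·1
= 3.64

E[P2] = 3.62 (similar calculation)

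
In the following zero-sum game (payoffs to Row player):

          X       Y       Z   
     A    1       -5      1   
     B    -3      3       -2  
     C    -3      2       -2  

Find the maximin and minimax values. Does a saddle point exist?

Maximin = -3, Minimax = 1, Saddle: False

Work:
Row minimums: [-5, -3, -3] → maximin = -3
Column maximums: [1, 3, 1] → minimax = 1
No saddle point (maximin ≠ minimax). Mixed strategy needed.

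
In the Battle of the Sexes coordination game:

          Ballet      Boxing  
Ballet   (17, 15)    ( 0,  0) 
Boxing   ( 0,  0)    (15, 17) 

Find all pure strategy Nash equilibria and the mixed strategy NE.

Pure NE: (Ballet, Ballet) and (Boxing, Boxing); Mixed NE: p = 0.5312, q = 0.4688

Work:
Check pure NE:
(Ballet, Ballet): (17, 15) - no unilateral deviation beneficial
(Boxing, Boxing): (15, 17) - no unilateral deviation beneficial
Mixed NE: P1 plays Ballet with p = 0.5312, P2 plays Ballet with q = 0.4688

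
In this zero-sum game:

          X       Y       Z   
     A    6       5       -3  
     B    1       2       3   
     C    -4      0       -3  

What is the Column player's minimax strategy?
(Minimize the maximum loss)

Column should play Z, value = 3

Work:
Column player minimizes Row's maximum payoff:
Column X: max payoff to Row = 6
Column Y: max payoff to Row = 5
Column Z: max payoff to Row = 3
Minimum is 3, achieved by column Z.
Minimax strategy: Z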